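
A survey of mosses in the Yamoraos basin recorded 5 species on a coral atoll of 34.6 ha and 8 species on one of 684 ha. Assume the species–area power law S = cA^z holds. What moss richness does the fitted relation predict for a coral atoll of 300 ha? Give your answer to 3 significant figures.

z = ln(8/5) / ln(684/34.6) = 0.4700 / 2.9841 = 0.1575
c = 5 / 34.6^0.1575 = 5 / 1.747 = 2.861
S₃ = 2.861 × 300^0.1575 = 2.861 × 2.456 ≈ 7.026

7.03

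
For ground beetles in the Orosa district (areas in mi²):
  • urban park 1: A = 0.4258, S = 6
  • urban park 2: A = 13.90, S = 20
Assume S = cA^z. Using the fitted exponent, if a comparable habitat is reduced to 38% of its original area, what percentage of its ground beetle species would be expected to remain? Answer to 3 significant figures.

z = ln(20/6) / ln(13.9/0.4258) = 1.2040 / 3.4857 = 0.3454
S_new/S_old = (A_new/A_old)^z = 0.38^0.3454 = exp(0.3454 × -0.9676) = 0.7159

71.6%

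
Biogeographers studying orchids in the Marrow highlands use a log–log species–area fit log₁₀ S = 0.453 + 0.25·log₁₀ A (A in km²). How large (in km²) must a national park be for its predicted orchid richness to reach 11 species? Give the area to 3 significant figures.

11 = 2.838 × A^0.25  ⇒  A^0.25 = 11/2.838 = 3.876
ln A = ln(3.876) / 0.25 = 1.3548 / 0.25 = 5.4193
A = e^5.4193 ≈ 225.7 km²

226 km²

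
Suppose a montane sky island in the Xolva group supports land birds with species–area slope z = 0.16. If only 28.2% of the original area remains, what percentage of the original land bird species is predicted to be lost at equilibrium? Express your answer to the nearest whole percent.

S_new/S_old = (A_new/A_old)^z = 0.282^0.16
= exp(0.16 × ln 0.282) = exp(0.16 × -1.2658) = exp(-0.2025) ≈ 0.8167
Fraction lost = 1 − 0.8167 = 0.1833

18%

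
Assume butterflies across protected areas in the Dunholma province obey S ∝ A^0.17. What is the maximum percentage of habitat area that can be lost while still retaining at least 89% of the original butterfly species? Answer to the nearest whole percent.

50%

Need (A_new/A_old)^0.17 = 0.89, so A_new/A_old = 0.89^(1/0.17) = 0.89^5.882
ln(A_new/A_old) = ln 0.89 / 0.17 = -0.1165 / 0.17 = -0.6855
A_new/A_old = e^-0.6855 ≈ 0.5038
Fraction that can be lost = 1 − 0.5038 = 0.4962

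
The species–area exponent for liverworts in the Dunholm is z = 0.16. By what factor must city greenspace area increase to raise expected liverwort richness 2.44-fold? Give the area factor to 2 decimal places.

(A₂/A₁)^0.16 = 2.44, so A₂/A₁ = 2.44^(1/0.16) = 2.44^6.25
ln(A₂/A₁) = ln 2.44 / 0.16 = 0.8920 / 0.16 = 5.5750
A₂/A₁ = e^5.5750 ≈ 263.7

263.75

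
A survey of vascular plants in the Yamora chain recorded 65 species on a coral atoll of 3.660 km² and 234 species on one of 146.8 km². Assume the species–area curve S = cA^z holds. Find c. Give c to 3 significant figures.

z = ln(S₂/S₁) / ln(A₂/A₁) = ln(234/65) / ln(146.8/3.66) = 1.2809 / 3.6916 = 0.3470
c = S₁ / A₁^z = 65 / 3.66^0.3470 = 65 / 1.569 = 41.44

41.4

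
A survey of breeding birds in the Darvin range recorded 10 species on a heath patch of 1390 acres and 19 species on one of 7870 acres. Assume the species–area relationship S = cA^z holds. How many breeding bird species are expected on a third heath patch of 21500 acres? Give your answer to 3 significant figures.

z = ln(19/10) / ln(7870/1390) = 0.6419 / 1.7338 = 0.3702
c = 10 / 1390^0.3702 = 10 / 14.57 = 0.6862
S₃ = 0.6862 × 21500^0.3702 = 0.6862 × 40.17 ≈ 27.56

27.6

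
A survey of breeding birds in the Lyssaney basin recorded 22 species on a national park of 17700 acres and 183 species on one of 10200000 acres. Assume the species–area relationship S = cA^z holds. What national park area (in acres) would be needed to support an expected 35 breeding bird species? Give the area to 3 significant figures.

z = ln(183/22) / ln(10200000/17700) = 2.1184 / 6.3566 = 0.3333
c = 22 / 17700^0.3333 = 22 / 26.04 = 0.8447
A = (35/0.8447)^(1/0.3333) ⇒ ln A = ln(41.43)/0.3333 = 11.1745
A = e^11.1745 ≈ 71290 acres

71300 acres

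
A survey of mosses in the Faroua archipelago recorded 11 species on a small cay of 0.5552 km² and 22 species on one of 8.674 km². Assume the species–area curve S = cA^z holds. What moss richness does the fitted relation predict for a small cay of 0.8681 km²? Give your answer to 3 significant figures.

12.3

z = ln(22/11) / ln(8.674/0.5552) = 0.6931 / 2.7488 = 0.2522
c = 11 / 0.5552^0.2522 = 11 / 0.8621 = 12.76
S₃ = 12.76 × 0.8681^0.2522 = 12.76 × 0.965 ≈ 12.31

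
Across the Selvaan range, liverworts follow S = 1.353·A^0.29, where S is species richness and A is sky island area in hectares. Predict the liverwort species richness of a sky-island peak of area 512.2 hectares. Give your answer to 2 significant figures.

8.3

S = 1.353 × 512.2^0.29
ln S = ln 1.353 + 0.29 × ln 512.2 = 0.3023 + 0.29 × 6.2387 = 2.1116
S = e^2.1116 ≈ 8.261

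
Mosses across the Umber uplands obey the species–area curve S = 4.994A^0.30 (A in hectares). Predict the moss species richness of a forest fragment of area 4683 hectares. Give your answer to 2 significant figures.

63

S = 4.994 × 4683^0.3 = 4.994 × 12.62 ≈ 63.04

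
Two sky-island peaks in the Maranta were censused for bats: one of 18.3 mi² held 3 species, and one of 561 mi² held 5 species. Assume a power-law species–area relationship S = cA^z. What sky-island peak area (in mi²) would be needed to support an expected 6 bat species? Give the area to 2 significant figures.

1900 mi²

z = ln(5/3) / ln(561/18.3) = 0.5108 / 3.4228 = 0.1492
c = 3 / 18.3^0.1492 = 3 / 1.543 = 1.944
A = (6/1.944)^(1/0.1492) ⇒ ln A = ln(3.086)/0.1492 = 7.5514
A = e^7.5514 ≈ 1903 mi²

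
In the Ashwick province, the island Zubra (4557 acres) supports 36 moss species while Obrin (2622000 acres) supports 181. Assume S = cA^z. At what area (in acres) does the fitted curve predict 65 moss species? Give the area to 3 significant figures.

z = ln(181/36) / ln(2622000/4557) = 1.6150 / 6.3550 = 0.2541
c = 36 / 4557^0.2541 = 36 / 8.507 = 4.232
A = (65/4.232)^(1/0.2541) ⇒ ln A = ln(15.36)/0.2541 = 10.7495
A = e^10.7495 ≈ 46608 acres

46600 acres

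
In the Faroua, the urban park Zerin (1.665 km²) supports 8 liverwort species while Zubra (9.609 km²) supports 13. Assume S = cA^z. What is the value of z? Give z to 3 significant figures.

0.277

Taking logs: ln S = ln c + z ln A, so z = (ln S₂ − ln S₁)/(ln A₂ − ln A₁).
z = ln(13/8) / ln(9.609/1.665) = ln(1.625) / ln(5.771) = 0.4855 / 1.7529 = 0.2770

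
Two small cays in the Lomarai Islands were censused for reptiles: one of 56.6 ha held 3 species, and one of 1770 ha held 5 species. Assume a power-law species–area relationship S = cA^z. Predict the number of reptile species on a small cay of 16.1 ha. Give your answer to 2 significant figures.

2.5

z = ln(5/3) / ln(1770/56.6) = 0.5108 / 3.4427 = 0.1484
c = 3 / 56.6^0.1484 = 3 / 1.82 = 1.648
S₃ = 1.648 × 16.1^0.1484 = 1.648 × 1.51 ≈ 2.489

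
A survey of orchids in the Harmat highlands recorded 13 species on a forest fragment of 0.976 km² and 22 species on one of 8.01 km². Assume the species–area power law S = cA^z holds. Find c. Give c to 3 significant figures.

z = ln(S₂/S₁) / ln(A₂/A₁) = ln(22/13) / ln(8.01/0.976) = 0.5261 / 2.1050 = 0.2499
c = S₁ / A₁^z = 13 / 0.976^0.2499 = 13 / 0.9939 = 13.08

13.1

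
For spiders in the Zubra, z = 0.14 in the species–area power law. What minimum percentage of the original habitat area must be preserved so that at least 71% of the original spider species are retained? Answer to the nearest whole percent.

Need (A_new/A_old)^0.14 = 0.71, so A_new/A_old = 0.71^(1/0.14) = 0.71^7.143
ln(A_new/A_old) = ln 0.71 / 0.14 = -0.3425 / 0.14 = -2.4464
A_new/A_old = e^-2.4464 ≈ 0.08661

9%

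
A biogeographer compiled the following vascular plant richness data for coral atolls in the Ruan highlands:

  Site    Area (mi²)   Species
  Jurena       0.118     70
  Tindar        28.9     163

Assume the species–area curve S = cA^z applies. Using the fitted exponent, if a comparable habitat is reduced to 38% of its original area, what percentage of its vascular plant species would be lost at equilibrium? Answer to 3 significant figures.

z = ln(163/70) / ln(28.9/0.118) = 0.8453 / 5.5009 = 0.1537
S_new/S_old = (A_new/A_old)^z = 0.38^0.1537 = exp(0.1537 × -0.9676) = 0.8618
Fraction lost = 1 − 0.8618 = 0.1382

13.8%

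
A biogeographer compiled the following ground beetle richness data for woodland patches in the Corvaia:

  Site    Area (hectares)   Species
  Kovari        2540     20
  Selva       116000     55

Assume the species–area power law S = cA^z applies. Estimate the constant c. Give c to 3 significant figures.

2.51

z = ln(S₂/S₁) / ln(A₂/A₁) = ln(55/20) / ln(116000/2540) = 1.0116 / 3.8214 = 0.2647
c = S₁ / A₁^z = 20 / 2540^0.2647 = 20 / 7.967 = 2.51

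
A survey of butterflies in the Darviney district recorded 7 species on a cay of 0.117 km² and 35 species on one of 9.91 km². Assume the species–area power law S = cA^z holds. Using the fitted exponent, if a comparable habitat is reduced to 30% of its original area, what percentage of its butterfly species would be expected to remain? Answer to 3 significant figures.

64.6%

z = ln(35/7) / ln(9.91/0.117) = 1.6094 / 4.4391 = 0.3626
S_new/S_old = (A_new/A_old)^z = 0.3^0.3626 = exp(0.3626 × -1.2040) = 0.6463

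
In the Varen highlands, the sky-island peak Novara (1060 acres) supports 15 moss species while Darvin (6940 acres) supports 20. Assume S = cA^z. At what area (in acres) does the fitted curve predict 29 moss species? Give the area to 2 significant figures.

79000 acres

z = ln(20/15) / ln(6940/1060) = 0.2877 / 1.8790 = 0.1531
c = 15 / 1060^0.1531 = 15 / 2.905 = 5.163
A = (29/5.163)^(1/0.1531) ⇒ ln A = ln(5.617)/0.1531 = 11.2720
A = e^11.2720 ≈ 78588 acres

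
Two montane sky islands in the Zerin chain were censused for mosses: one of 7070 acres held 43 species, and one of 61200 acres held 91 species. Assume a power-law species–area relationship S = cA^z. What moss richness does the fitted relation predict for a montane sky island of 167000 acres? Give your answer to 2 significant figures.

130

z = ln(91/43) / ln(61200/7070) = 0.7497 / 2.1583 = 0.3473
c = 43 / 7070^0.3473 = 43 / 21.73 = 1.979
S₃ = 1.979 × 167000^0.3473 = 1.979 × 65.17 ≈ 129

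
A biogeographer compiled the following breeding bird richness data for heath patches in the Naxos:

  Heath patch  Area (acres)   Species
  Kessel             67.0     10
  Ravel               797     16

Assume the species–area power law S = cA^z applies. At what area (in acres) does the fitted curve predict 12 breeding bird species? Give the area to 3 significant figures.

z = ln(16/10) / ln(797/67) = 0.4700 / 2.4762 = 0.1898
c = 10 / 67^0.1898 = 10 / 2.221 = 4.502
A = (12/4.502)^(1/0.1898) ⇒ ln A = ln(2.666)/0.1898 = 5.1652
A = e^5.1652 ≈ 175.1 acres

175 acres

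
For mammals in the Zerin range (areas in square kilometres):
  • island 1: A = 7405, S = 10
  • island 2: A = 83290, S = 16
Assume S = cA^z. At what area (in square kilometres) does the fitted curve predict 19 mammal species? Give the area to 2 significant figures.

z = ln(16/10) / ln(83290/7405) = 0.4700 / 2.4202 = 0.1942
c = 10 / 7405^0.1942 = 10 / 5.642 = 1.772
A = (19/1.772)^(1/0.1942) ⇒ ln A = ln(10.72)/0.1942 = 12.2150
A = e^12.2150 ≈ 201791 square kilometres

200000 square kilometres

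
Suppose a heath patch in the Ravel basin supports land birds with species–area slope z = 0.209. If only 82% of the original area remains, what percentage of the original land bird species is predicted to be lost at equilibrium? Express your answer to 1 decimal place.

4.1%

S_new/S_old = (A_new/A_old)^z = 0.82^0.209
= exp(0.209 × ln 0.82) = exp(0.209 × -0.1985) = exp(-0.0415) ≈ 0.9594
Fraction lost = 1 − 0.9594 = 0.04063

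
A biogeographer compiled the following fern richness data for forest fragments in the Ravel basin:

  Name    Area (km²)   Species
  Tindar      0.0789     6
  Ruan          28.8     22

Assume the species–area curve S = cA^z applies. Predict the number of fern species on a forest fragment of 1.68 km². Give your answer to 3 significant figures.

z = ln(22/6) / ln(28.8/0.0789) = 1.2993 / 5.8999 = 0.2202
c = 6 / 0.0789^0.2202 = 6 / 0.5716 = 10.5
S₃ = 10.5 × 1.68^0.2202 = 10.5 × 1.121 ≈ 11.77

11.8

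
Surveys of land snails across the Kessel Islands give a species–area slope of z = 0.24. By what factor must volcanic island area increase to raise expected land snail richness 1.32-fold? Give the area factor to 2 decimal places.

3.18

(A₂/A₁)^0.24 = 1.32, so A₂/A₁ = 1.32^(1/0.24) = 1.32^4.167
ln(A₂/A₁) = ln 1.32 / 0.24 = 0.2776 / 0.24 = 1.1568
A₂/A₁ = e^1.1568 ≈ 3.18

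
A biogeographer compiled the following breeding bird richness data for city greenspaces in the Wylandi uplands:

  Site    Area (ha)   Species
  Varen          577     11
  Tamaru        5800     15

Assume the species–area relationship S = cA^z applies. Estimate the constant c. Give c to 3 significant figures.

4.68

z = ln(S₂/S₁) / ln(A₂/A₁) = ln(15/11) / ln(5800/577) = 0.3102 / 2.3078 = 0.1344
c = S₁ / A₁^z = 11 / 577^0.1344 = 11 / 2.35 = 4.681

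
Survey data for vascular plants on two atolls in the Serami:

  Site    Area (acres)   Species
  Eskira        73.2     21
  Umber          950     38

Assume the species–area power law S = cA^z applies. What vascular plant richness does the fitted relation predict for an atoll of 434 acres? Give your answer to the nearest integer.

z = ln(38/21) / ln(950/73.2) = 0.5931 / 2.5633 = 0.2314
c = 21 / 73.2^0.2314 = 21 / 2.7 = 7.777
S₃ = 7.777 × 434^0.2314 = 7.777 × 4.076 ≈ 31.7

32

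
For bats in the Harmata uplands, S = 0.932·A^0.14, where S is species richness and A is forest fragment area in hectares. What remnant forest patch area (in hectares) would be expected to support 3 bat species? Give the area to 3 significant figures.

4230 hectares

3 = 0.932 × A^0.14  ⇒  A^0.14 = 3/0.932 = 3.219
ln A = ln(3.219) / 0.14 = 1.1690 / 0.14 = 8.3502
A = e^8.3502 ≈ 4231 hectares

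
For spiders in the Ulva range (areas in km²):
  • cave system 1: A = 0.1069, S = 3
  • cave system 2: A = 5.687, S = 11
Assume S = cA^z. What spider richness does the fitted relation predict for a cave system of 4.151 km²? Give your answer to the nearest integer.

z = ln(11/3) / ln(5.687/0.1069) = 1.2993 / 3.9740 = 0.3269
c = 3 / 0.1069^0.3269 = 3 / 0.4814 = 6.231
S₃ = 6.231 × 4.151^0.3269 = 6.231 × 1.593 ≈ 9.924

10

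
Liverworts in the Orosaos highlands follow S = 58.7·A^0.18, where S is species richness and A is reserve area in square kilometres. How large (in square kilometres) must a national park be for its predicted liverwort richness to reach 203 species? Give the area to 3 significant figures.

203 = 58.7 × A^0.18  ⇒  A^0.18 = 203/58.7 = 3.458
ln A = ln(3.458) / 0.18 = 1.2408 / 0.18 = 6.8931
A = e^6.8931 ≈ 985.5 square kilometres

985 square kilometres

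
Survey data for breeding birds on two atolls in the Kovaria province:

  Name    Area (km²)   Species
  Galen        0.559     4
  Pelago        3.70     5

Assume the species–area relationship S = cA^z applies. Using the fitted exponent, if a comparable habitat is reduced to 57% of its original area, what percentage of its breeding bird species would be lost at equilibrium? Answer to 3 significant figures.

6.42%

z = ln(5/4) / ln(3.7/0.559) = 0.2231 / 1.8899 = 0.1181
S_new/S_old = (A_new/A_old)^z = 0.57^0.1181 = exp(0.1181 × -0.5621) = 0.9358
Fraction lost = 1 − 0.9358 = 0.06421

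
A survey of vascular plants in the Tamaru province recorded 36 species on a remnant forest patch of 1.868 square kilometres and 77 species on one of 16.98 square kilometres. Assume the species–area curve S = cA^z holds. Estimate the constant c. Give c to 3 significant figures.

29.0

z = ln(S₂/S₁) / ln(A₂/A₁) = ln(77/36) / ln(16.98/1.868) = 0.7603 / 2.2072 = 0.3445
c = S₁ / A₁^z = 36 / 1.868^0.3445 = 36 / 1.24 = 29.03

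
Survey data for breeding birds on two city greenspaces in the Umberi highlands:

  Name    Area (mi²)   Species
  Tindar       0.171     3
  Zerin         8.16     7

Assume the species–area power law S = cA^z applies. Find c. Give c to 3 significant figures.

z = ln(S₂/S₁) / ln(A₂/A₁) = ln(7/3) / ln(8.16/0.171) = 0.8473 / 3.8653 = 0.2192
c = S₁ / A₁^z = 3 / 0.171^0.2192 = 3 / 0.679 = 4.418

4.42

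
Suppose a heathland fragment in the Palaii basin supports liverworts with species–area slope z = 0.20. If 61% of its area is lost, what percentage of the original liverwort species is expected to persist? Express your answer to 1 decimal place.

82.8%

S_new/S_old = (A_new/A_old)^z = 0.39^0.2
= exp(0.2 × ln 0.39) = exp(0.2 × -0.9416) = exp(-0.1883) ≈ 0.8283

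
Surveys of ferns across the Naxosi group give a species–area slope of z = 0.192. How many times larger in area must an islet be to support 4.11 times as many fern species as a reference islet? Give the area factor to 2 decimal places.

1574.32

(A₂/A₁)^0.192 = 4.11, so A₂/A₁ = 4.11^(1/0.192) = 4.11^5.208
ln(A₂/A₁) = ln 4.11 / 0.192 = 1.4134 / 0.192 = 7.3616
A₂/A₁ = e^7.3616 ≈ 1574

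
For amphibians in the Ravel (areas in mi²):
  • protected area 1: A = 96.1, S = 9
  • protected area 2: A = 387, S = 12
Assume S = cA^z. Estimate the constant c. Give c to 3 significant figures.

z = ln(S₂/S₁) / ln(A₂/A₁) = ln(12/9) / ln(387/96.1) = 0.2877 / 1.3930 = 0.2065
c = S₁ / A₁^z = 9 / 96.1^0.2065 = 9 / 2.567 = 3.506

3.51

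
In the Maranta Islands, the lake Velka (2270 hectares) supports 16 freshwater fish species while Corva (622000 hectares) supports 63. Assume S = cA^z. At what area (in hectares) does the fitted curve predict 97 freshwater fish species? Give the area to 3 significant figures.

z = ln(63/16) / ln(622000/2270) = 1.3705 / 5.6132 = 0.2442
c = 16 / 2270^0.2442 = 16 / 6.598 = 2.425
A = (97/2.425)^(1/0.2442) ⇒ ln A = ln(40)/0.2442 = 15.1082
A = e^15.1082 ≈ 3642730 hectares

3640000 hectares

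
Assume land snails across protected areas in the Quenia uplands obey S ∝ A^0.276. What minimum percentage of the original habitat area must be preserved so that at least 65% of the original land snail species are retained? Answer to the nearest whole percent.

Need (A_new/A_old)^0.276 = 0.65, so A_new/A_old = 0.65^(1/0.276) = 0.65^3.623
ln(A_new/A_old) = ln 0.65 / 0.276 = -0.4308 / 0.276 = -1.5608
A_new/A_old = e^-1.5608 ≈ 0.21

21%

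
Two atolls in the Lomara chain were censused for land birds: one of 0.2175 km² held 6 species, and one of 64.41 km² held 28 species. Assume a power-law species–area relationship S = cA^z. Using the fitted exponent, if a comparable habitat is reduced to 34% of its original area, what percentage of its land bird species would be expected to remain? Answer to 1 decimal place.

74.7%

z = ln(28/6) / ln(64.41/0.2175) = 1.5404 / 5.6908 = 0.2707
S_new/S_old = (A_new/A_old)^z = 0.34^0.2707 = exp(0.2707 × -1.0788) = 0.7468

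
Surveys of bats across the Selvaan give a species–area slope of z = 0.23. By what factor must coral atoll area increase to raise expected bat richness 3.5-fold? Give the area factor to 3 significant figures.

(A₂/A₁)^0.23 = 3.5, so A₂/A₁ = 3.5^(1/0.23) = 3.5^4.348
ln(A₂/A₁) = ln 3.5 / 0.23 = 1.2528 / 0.23 = 5.4468
A₂/A₁ = e^5.4468 ≈ 232

232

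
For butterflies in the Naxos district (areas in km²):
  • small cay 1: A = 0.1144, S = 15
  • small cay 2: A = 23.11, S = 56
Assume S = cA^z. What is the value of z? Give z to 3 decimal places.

Taking logs: ln S = ln c + z ln A, so z = (ln S₂ − ln S₁)/(ln A₂ − ln A₁).
z = ln(56/15) / ln(23.11/0.1144) = ln(3.733) / ln(202) = 1.3173 / 5.3083 = 0.2482

0.248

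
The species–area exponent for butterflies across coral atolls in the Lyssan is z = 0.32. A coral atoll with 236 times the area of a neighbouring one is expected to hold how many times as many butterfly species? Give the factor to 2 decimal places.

5.75

S₂/S₁ = (A₂/A₁)^z = 236^0.32
ln(S₂/S₁) = 0.32 × ln 236 = 0.32 × 5.4638 = 1.7484
S₂/S₁ = e^1.7484 ≈ 5.746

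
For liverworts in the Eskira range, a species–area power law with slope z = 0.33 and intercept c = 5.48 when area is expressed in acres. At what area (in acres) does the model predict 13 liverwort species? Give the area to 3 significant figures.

13.7 acres

13 = 5.48 × A^0.33  ⇒  A^0.33 = 13/5.48 = 2.372
ln A = ln(2.372) / 0.33 = 0.8638 / 0.33 = 2.6177
A = e^2.6177 ≈ 13.7 acres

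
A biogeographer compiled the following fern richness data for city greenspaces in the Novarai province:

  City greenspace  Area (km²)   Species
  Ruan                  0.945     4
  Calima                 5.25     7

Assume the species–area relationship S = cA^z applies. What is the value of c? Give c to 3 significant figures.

z = ln(S₂/S₁) / ln(A₂/A₁) = ln(7/4) / ln(5.25/0.945) = 0.5596 / 1.7148 = 0.3263
c = S₁ / A₁^z = 4 / 0.945^0.3263 = 4 / 0.9817 = 4.075

4.07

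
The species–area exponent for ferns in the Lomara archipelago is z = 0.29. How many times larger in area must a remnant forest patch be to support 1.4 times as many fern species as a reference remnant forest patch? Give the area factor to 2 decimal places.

3.19

(A₂/A₁)^0.29 = 1.4, so A₂/A₁ = 1.4^(1/0.29) = 1.4^3.448
ln(A₂/A₁) = ln 1.4 / 0.29 = 0.3365 / 0.29 = 1.1602
A₂/A₁ = e^1.1602 ≈ 3.191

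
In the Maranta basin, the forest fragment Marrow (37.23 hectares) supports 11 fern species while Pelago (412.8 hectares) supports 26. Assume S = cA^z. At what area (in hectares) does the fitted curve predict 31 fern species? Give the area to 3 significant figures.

675 hectares

z = ln(26/11) / ln(412.8/37.23) = 0.8602 / 2.4058 = 0.3575
c = 11 / 37.23^0.3575 = 11 / 3.645 = 3.018
A = (31/3.018)^(1/0.3575) ⇒ ln A = ln(10.27)/0.3575 = 6.5149
A = e^6.5149 ≈ 675.1 hectares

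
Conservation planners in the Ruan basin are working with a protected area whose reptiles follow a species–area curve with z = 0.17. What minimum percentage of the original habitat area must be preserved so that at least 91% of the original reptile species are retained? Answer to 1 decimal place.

Need (A_new/A_old)^0.17 = 0.91, so A_new/A_old = 0.91^(1/0.17) = 0.91^5.882
ln(A_new/A_old) = ln 0.91 / 0.17 = -0.0943 / 0.17 = -0.5548
A_new/A_old = e^-0.5548 ≈ 0.5742

57.4%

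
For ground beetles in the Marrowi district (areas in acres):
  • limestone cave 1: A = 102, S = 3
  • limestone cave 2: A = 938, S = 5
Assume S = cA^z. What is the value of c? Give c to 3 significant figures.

z = ln(S₂/S₁) / ln(A₂/A₁) = ln(5/3) / ln(938/102) = 0.5108 / 2.2188 = 0.2302
c = S₁ / A₁^z = 3 / 102^0.2302 = 3 / 2.9 = 1.034

1.03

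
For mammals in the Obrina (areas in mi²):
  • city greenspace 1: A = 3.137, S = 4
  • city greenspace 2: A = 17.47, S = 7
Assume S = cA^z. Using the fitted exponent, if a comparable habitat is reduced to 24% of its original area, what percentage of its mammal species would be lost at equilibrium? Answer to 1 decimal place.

z = ln(7/4) / ln(17.47/3.137) = 0.5596 / 1.7172 = 0.3259
S_new/S_old = (A_new/A_old)^z = 0.24^0.3259 = exp(0.3259 × -1.4271) = 0.6281
Fraction lost = 1 − 0.6281 = 0.3719

37.2%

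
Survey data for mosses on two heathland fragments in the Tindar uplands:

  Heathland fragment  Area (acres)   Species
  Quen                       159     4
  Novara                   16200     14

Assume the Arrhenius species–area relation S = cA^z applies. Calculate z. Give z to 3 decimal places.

0.271

Taking logs: ln S = ln c + z ln A, so z = (ln S₂ − ln S₁)/(ln A₂ − ln A₁).
z = ln(14/4) / ln(16200/159) = ln(3.5) / ln(101.9) = 1.2528 / 4.6239 = 0.2709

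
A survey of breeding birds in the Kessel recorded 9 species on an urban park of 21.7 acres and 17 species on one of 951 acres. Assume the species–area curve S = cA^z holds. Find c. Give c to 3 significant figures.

5.36

z = ln(S₂/S₁) / ln(A₂/A₁) = ln(17/9) / ln(951/21.7) = 0.6360 / 3.7802 = 0.1682
c = S₁ / A₁^z = 9 / 21.7^0.1682 = 9 / 1.678 = 5.363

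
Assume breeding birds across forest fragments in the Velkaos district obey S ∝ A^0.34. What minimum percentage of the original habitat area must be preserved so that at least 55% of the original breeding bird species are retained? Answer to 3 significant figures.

Need (A_new/A_old)^0.34 = 0.55, so A_new/A_old = 0.55^(1/0.34) = 0.55^2.941
ln(A_new/A_old) = ln 0.55 / 0.34 = -0.5978 / 0.34 = -1.7583
A_new/A_old = e^-1.7583 ≈ 0.1723

17.2%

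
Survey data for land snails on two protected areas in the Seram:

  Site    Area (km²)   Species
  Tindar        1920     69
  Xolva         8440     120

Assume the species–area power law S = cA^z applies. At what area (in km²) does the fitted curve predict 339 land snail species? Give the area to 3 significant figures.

z = ln(120/69) / ln(8440/1920) = 0.5534 / 1.4807 = 0.3737
c = 69 / 1920^0.3737 = 69 / 16.87 = 4.09
A = (339/4.09)^(1/0.3737) ⇒ ln A = ln(82.88)/0.3737 = 11.8194
A = e^11.8194 ≈ 135864 km²

136000 km²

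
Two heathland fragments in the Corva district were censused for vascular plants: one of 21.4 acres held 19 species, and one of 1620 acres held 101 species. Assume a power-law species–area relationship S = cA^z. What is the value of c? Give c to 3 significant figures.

z = ln(S₂/S₁) / ln(A₂/A₁) = ln(101/19) / ln(1620/21.4) = 1.6707 / 4.3268 = 0.3861
c = S₁ / A₁^z = 19 / 21.4^0.3861 = 19 / 3.264 = 5.822

5.82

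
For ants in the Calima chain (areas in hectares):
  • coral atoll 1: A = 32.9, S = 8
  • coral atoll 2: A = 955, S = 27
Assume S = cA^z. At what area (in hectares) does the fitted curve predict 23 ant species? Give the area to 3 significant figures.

z = ln(27/8) / ln(955/32.9) = 1.2164 / 3.3682 = 0.3611
c = 8 / 32.9^0.3611 = 8 / 3.531 = 2.266
A = (23/2.266)^(1/0.3611) ⇒ ln A = ln(10.15)/0.3611 = 6.4177
A = e^6.4177 ≈ 612.6 hectares

613 hectares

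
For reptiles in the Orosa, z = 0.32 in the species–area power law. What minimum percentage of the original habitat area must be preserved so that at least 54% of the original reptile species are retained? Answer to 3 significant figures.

14.6%

Need (A_new/A_old)^0.32 = 0.54, so A_new/A_old = 0.54^(1/0.32) = 0.54^3.125
ln(A_new/A_old) = ln 0.54 / 0.32 = -0.6162 / 0.32 = -1.9256
A_new/A_old = e^-1.9256 ≈ 0.1458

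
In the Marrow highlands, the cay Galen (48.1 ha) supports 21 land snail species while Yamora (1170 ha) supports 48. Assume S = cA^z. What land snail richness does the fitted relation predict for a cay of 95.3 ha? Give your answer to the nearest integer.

z = ln(48/21) / ln(1170/48.1) = 0.8267 / 3.1915 = 0.2590
c = 21 / 48.1^0.2590 = 21 / 2.727 = 7.7
S₃ = 7.7 × 95.3^0.2590 = 7.7 × 3.256 ≈ 25.07

25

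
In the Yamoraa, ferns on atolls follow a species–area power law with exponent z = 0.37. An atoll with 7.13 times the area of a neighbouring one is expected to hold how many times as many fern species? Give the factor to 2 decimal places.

2.07

S₂/S₁ = (A₂/A₁)^z = 7.13^0.37
ln(S₂/S₁) = 0.37 × ln 7.13 = 0.37 × 1.9643 = 0.7268
S₂/S₁ = e^0.7268 ≈ 2.068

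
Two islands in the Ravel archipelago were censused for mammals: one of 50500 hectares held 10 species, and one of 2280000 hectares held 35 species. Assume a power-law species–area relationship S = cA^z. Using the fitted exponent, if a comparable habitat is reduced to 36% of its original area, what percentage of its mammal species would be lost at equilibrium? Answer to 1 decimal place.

28.5%

z = ln(35/10) / ln(2280000/50500) = 1.2528 / 3.8100 = 0.3288
S_new/S_old = (A_new/A_old)^z = 0.36^0.3288 = exp(0.3288 × -1.0217) = 0.7147
Fraction lost = 1 − 0.7147 = 0.2853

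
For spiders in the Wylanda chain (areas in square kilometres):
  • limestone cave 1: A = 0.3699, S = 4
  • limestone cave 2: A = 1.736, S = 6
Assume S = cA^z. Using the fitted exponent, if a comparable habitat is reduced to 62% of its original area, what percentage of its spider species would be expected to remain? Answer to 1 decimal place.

z = ln(6/4) / ln(1.736/0.3699) = 0.4055 / 1.5461 = 0.2622
S_new/S_old = (A_new/A_old)^z = 0.62^0.2622 = exp(0.2622 × -0.4780) = 0.8822

88.2%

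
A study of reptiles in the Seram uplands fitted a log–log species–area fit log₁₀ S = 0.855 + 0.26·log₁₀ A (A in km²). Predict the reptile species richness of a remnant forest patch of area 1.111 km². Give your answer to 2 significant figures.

S = 7.161 × 1.111^0.26 = 7.161 × 1.028 ≈ 7.36

7.4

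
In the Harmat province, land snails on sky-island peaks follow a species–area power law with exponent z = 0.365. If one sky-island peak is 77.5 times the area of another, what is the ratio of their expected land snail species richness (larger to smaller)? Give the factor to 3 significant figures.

4.89

S₂/S₁ = (A₂/A₁)^z = 77.5^0.365
ln(S₂/S₁) = 0.365 × ln 77.5 = 0.365 × 4.3503 = 1.5879
S₂/S₁ = e^1.5879 ≈ 4.893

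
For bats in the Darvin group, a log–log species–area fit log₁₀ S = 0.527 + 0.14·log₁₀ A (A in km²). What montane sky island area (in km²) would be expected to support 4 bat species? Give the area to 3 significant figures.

3.44 km²

4 = 3.365 × A^0.14  ⇒  A^0.14 = 4/3.365 = 1.189
ln A = ln(1.189) / 0.14 = 0.1728 / 0.14 = 1.2345
A = e^1.2345 ≈ 3.437 km²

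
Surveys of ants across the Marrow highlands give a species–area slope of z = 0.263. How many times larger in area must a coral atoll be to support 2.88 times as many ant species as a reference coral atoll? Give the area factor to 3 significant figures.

55.8

(A₂/A₁)^0.263 = 2.88, so A₂/A₁ = 2.88^(1/0.263) = 2.88^3.802
ln(A₂/A₁) = ln 2.88 / 0.263 = 1.0578 / 0.263 = 4.0220
A₂/A₁ = e^4.0220 ≈ 55.81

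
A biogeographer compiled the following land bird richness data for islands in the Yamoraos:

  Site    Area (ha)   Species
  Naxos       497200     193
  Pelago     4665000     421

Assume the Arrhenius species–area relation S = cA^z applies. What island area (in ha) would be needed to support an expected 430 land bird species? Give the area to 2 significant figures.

z = ln(421/193) / ln(4665000/497200) = 0.7799 / 2.2389 = 0.3484
c = 193 / 497200^0.3484 = 193 / 96.49 = 2
A = (430/2)^(1/0.3484) ⇒ ln A = ln(215)/0.3484 = 15.4163
A = e^15.4163 ≈ 4957028 ha

5000000 ha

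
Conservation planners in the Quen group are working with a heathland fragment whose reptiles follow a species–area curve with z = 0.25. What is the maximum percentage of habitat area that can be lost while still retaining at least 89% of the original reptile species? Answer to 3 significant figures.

Need (A_new/A_old)^0.25 = 0.89, so A_new/A_old = 0.89^(1/0.25) = 0.89^4
ln(A_new/A_old) = ln 0.89 / 0.25 = -0.1165 / 0.25 = -0.4661
A_new/A_old = e^-0.4661 ≈ 0.6274
Fraction that can be lost = 1 − 0.6274 = 0.3726

37.3%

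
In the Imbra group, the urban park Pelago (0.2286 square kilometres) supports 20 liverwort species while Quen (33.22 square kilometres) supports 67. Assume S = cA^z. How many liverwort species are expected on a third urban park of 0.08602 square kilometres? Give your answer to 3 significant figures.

z = ln(67/20) / ln(33.22/0.2286) = 1.2090 / 4.9789 = 0.2428
c = 20 / 0.2286^0.2428 = 20 / 0.6988 = 28.62
S₃ = 28.62 × 0.08602^0.2428 = 28.62 × 0.5512 ≈ 15.77

15.8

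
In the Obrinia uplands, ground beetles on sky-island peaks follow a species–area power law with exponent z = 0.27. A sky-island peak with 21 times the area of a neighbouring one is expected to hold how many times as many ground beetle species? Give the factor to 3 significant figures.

S₂/S₁ = (A₂/A₁)^z = 21^0.27
ln(S₂/S₁) = 0.27 × ln 21 = 0.27 × 3.0445 = 0.8220
S₂/S₁ = e^0.8220 ≈ 2.275

2.28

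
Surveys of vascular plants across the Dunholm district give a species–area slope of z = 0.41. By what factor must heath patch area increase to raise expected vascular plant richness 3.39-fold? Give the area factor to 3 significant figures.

(A₂/A₁)^0.41 = 3.39, so A₂/A₁ = 3.39^(1/0.41) = 3.39^2.439
ln(A₂/A₁) = ln 3.39 / 0.41 = 1.2208 / 0.41 = 2.9776
A₂/A₁ = e^2.9776 ≈ 19.64

19.6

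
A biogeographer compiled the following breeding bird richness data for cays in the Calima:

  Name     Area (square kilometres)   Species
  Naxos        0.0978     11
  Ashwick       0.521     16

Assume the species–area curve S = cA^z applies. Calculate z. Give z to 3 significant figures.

Taking logs: ln S = ln c + z ln A, so z = (ln S₂ − ln S₁)/(ln A₂ − ln A₁).
z = ln(16/11) / ln(0.521/0.0978) = ln(1.455) / ln(5.327) = 0.3747 / 1.6728 = 0.2240

0.224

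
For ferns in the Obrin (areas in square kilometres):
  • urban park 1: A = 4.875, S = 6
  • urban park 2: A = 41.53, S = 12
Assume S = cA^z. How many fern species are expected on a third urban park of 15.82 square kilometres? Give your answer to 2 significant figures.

z = ln(12/6) / ln(41.53/4.875) = 0.6931 / 2.1423 = 0.3236
c = 6 / 4.875^0.3236 = 6 / 1.67 = 3.594
S₃ = 3.594 × 15.82^0.3236 = 3.594 × 2.443 ≈ 8.781

8.8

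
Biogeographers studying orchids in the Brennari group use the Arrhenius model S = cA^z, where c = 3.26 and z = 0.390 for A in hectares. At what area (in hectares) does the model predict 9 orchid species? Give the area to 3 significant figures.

13.5 hectares

9 = 3.26 × A^0.39  ⇒  A^0.39 = 9/3.26 = 2.761
ln A = ln(2.761) / 0.39 = 1.0155 / 0.39 = 2.6038
A = e^2.6038 ≈ 13.52 hectares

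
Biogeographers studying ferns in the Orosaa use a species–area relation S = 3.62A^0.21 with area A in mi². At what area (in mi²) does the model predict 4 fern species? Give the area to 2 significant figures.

4 = 3.62 × A^0.21  ⇒  A^0.21 = 4/3.62 = 1.105
ln A = ln(1.105) / 0.21 = 0.0998 / 0.21 = 0.4753
A = e^0.4753 ≈ 1.609 mi²

1.6 mi²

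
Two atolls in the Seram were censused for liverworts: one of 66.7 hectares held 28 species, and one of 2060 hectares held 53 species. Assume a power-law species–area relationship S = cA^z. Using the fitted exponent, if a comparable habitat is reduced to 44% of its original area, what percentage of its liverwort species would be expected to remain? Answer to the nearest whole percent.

86%

z = ln(53/28) / ln(2060/66.7) = 0.6381 / 3.4303 = 0.1860
S_new/S_old = (A_new/A_old)^z = 0.44^0.1860 = exp(0.1860 × -0.8210) = 0.8584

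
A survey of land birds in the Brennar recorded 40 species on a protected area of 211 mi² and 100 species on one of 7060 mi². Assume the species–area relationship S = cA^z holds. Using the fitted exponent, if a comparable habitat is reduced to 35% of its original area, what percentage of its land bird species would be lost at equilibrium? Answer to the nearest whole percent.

24%

z = ln(100/40) / ln(7060/211) = 0.9163 / 3.5103 = 0.2610
S_new/S_old = (A_new/A_old)^z = 0.35^0.2610 = exp(0.2610 × -1.0498) = 0.7603
Fraction lost = 1 − 0.7603 = 0.2397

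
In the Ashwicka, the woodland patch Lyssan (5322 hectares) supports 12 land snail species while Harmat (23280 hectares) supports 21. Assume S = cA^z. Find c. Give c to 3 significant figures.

z = ln(S₂/S₁) / ln(A₂/A₁) = ln(21/12) / ln(23280/5322) = 0.5596 / 1.4757 = 0.3792
c = S₁ / A₁^z = 12 / 5322^0.3792 = 12 / 25.88 = 0.4637

0.464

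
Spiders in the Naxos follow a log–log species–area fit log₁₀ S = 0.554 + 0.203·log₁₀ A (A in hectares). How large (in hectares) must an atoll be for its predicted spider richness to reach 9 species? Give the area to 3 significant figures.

93.7 hectares

9 = 3.581 × A^0.203  ⇒  A^0.203 = 9/3.581 = 2.513
ln A = ln(2.513) / 0.203 = 0.9216 / 0.203 = 4.5399
A = e^4.5399 ≈ 93.68 hectares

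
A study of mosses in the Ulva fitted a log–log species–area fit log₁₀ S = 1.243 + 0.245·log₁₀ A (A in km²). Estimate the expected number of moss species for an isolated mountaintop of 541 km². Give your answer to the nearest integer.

S = 17.5 × 541^0.245
ln S = ln 17.5 + 0.245 × ln 541 = 2.8621 + 0.245 × 6.2934 = 4.4040
S = e^4.4040 ≈ 81.78

82 species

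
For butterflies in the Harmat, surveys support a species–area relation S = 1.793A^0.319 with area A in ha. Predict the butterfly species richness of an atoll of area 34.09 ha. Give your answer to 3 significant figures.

5.53

S = 1.793 × 34.09^0.319 = 1.793 × 3.083 ≈ 5.527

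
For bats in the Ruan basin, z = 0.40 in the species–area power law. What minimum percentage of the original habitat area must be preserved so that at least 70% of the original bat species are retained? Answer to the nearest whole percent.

41%

Need (A_new/A_old)^0.4 = 0.7, so A_new/A_old = 0.7^(1/0.4) = 0.7^2.5
ln(A_new/A_old) = ln 0.7 / 0.4 = -0.3567 / 0.4 = -0.8917
A_new/A_old = e^-0.8917 ≈ 0.41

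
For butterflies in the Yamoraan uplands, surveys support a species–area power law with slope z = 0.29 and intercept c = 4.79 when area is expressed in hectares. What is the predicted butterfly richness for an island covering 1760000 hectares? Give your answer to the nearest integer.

S = 4.79 × 1760000^0.29
ln S = ln 4.79 + 0.29 × ln 1760000 = 1.5665 + 0.29 × 14.3808 = 5.7370
S = e^5.7370 ≈ 310.1

310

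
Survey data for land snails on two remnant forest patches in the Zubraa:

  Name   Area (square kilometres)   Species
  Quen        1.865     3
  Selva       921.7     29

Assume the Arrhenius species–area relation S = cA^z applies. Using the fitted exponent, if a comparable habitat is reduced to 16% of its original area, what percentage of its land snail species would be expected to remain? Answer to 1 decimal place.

51.2%

z = ln(29/3) / ln(921.7/1.865) = 2.2687 / 6.2030 = 0.3657
S_new/S_old = (A_new/A_old)^z = 0.16^0.3657 = exp(0.3657 × -1.8326) = 0.5116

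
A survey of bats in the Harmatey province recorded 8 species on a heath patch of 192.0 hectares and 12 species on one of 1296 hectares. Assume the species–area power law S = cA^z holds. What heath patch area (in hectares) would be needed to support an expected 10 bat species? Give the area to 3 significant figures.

549 hectares

z = ln(12/8) / ln(1296/192) = 0.4055 / 1.9095 = 0.2123
c = 8 / 192^0.2123 = 8 / 3.054 = 2.62
A = (10/2.62)^(1/0.2123) ⇒ ln A = ln(3.817)/0.2123 = 6.3084
A = e^6.3084 ≈ 549.2 hectares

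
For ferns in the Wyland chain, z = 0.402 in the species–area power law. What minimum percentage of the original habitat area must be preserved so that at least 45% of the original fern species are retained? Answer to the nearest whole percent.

14%

Need (A_new/A_old)^0.402 = 0.45, so A_new/A_old = 0.45^(1/0.402) = 0.45^2.488
ln(A_new/A_old) = ln 0.45 / 0.402 = -0.7985 / 0.402 = -1.9863
A_new/A_old = e^-1.9863 ≈ 0.1372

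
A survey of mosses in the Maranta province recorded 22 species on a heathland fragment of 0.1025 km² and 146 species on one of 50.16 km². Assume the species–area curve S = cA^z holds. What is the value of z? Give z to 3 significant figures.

Taking logs: ln S = ln c + z ln A, so z = (ln S₂ − ln S₁)/(ln A₂ − ln A₁).
z = ln(146/22) / ln(50.16/0.1025) = ln(6.636) / ln(489.4) = 1.8926 / 6.1931 = 0.3056

0.306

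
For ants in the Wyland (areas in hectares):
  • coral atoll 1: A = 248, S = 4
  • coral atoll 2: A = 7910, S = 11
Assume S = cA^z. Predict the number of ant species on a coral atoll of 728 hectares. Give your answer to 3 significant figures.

5.48

z = ln(11/4) / ln(7910/248) = 1.0116 / 3.4625 = 0.2922
c = 4 / 248^0.2922 = 4 / 5.007 = 0.7989
S₃ = 0.7989 × 728^0.2922 = 0.7989 × 6.858 ≈ 5.479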